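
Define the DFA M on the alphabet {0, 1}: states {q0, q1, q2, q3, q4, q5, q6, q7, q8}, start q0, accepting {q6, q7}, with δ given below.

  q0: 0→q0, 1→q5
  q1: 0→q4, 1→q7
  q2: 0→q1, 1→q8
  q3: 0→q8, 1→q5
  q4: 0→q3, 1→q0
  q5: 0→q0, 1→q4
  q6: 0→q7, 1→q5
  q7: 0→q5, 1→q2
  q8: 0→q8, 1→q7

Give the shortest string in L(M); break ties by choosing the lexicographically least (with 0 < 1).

A breadth-first search from q0 reaches an accepting state first via the path q0 → q5 → q4 → q3 → q8 → q7 on input 11001.
No string of length < 5 is accepted (BFS exhausts all shorter strings without reaching an accepting state), and 11001 is the lexicographically least accepting string of length 5.

11001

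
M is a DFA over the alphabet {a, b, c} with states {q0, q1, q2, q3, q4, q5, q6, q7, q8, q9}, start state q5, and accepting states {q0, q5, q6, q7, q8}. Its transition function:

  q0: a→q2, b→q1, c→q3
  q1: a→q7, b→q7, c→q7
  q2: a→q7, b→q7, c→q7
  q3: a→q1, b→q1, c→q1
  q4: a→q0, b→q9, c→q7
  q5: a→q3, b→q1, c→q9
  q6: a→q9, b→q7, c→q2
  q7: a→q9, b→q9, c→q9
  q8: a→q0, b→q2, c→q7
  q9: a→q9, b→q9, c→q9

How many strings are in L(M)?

13

The useful subgraph on states {q1, q3, q5, q7} is acyclic, so L(M) is finite; the longest accepting path visits 4 useful states, giving maximum string length 3.
Counting accepting paths from q5 by length: 1 of length 0, 3 of length 2, 9 of length 3. Total 13.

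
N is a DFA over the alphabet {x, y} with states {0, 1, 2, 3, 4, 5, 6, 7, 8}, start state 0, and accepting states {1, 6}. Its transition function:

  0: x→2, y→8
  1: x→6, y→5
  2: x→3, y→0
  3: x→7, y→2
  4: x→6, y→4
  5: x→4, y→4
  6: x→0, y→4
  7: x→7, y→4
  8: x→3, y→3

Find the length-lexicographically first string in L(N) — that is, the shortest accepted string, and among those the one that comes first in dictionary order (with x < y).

xxxyx

A breadth-first search from 0 reaches an accepting state first via the path 0 → 2 → 3 → 7 → 4 → 6 on input xxxyx.
No string of length < 5 is accepted (BFS exhausts all shorter strings without reaching an accepting state), and xxxyx is the lexicographically least accepting string of length 5.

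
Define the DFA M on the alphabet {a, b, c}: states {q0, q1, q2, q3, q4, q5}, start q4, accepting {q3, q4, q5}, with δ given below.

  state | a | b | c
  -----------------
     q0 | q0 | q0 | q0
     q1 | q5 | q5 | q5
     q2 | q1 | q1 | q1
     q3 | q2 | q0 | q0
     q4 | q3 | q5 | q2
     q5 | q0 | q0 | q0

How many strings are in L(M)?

21

The useful subgraph on states {q1, q2, q3, q4, q5} is acyclic, so L(M) is finite; the longest accepting path visits 5 useful states, giving maximum string length 4.
Counting accepting paths from q4 by length: 1 of length 0, 2 of length 1, 9 of length 3, 9 of length 4. Total 21.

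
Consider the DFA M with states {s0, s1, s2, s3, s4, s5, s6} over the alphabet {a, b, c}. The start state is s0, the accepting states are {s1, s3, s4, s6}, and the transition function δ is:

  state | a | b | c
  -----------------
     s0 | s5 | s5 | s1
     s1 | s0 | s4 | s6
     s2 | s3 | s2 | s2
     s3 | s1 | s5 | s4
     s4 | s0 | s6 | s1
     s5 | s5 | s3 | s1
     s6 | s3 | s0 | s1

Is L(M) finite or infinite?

State s0 is reachable from the start and can reach an accepting state, and it lies on the cycle s0 → s1 → s0.
Traversing that cycle any number of times yields accepted strings of unbounded length, so the language is infinite.

infinite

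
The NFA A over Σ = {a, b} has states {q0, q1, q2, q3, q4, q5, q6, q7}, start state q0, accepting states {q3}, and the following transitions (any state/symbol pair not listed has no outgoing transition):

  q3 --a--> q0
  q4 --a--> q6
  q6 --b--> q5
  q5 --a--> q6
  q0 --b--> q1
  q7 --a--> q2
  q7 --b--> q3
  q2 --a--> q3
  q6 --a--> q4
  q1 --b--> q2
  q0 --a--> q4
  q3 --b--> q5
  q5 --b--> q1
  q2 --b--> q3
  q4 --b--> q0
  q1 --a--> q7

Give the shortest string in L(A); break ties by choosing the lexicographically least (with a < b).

bab

A breadth-first search from q0 reaches an accepting state first via the path q0 → q1 → q7 → q3 on input bab.
No string of length < 3 is accepted (BFS exhausts all shorter strings without reaching an accepting state), and bab is the lexicographically least accepting string of length 3.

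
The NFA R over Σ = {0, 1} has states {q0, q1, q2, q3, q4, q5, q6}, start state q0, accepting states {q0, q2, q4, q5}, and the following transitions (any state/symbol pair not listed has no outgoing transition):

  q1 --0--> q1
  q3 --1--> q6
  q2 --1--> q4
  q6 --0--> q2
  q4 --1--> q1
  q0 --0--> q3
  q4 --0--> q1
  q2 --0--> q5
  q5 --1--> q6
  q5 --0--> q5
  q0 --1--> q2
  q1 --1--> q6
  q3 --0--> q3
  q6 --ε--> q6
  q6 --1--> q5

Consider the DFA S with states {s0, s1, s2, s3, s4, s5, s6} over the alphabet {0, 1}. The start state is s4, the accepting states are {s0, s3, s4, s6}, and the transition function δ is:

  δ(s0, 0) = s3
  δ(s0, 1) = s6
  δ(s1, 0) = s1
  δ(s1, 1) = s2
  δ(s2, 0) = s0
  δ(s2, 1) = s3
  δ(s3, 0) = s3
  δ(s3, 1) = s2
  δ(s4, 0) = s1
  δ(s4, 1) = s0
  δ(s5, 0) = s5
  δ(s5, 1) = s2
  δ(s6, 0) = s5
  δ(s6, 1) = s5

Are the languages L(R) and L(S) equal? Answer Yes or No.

Exploring the product automaton R × S from the start pair (q0, s4), following both machines on each input symbol, reaches 7 state pairs: (q0, s4), (q3, s1), (q2, s0), (q6, s2), (q5, s3), (q4, s6), (q1, s5).
R accepts in {q0, q2, q4, q5} and S accepts in {s0, s3, s4, s6}. In every reachable pair the two components are either both accepting — (q0, s4), (q2, s0), (q5, s3), (q4, s6) — or both non-accepting, so no string is accepted by exactly one of the machines: L(R) \ L(S) and L(S) \ L(R) are both empty.
Hence every string is accepted by R iff it is accepted by S, and the two languages coincide.

Yes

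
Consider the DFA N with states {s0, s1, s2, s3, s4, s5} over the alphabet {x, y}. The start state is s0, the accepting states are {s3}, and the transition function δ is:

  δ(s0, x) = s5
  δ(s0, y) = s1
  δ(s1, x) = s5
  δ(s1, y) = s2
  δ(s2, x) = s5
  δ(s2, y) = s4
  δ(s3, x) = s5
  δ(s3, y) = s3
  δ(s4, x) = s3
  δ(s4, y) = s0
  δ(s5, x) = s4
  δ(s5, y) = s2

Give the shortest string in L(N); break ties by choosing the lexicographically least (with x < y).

xxx

A breadth-first search from s0 reaches an accepting state first via the path s0 → s5 → s4 → s3 on input xxx.
No string of length < 3 is accepted (BFS exhausts all shorter strings without reaching an accepting state), and xxx is the lexicographically least accepting string of length 3.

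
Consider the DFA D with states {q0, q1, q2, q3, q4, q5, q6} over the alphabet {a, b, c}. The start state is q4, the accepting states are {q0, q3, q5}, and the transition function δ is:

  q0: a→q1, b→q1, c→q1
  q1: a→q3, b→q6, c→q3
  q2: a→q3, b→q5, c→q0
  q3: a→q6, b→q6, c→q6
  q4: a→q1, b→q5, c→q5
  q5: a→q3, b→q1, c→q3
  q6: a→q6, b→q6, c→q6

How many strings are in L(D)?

12

The useful subgraph on states {q1, q3, q4, q5} is acyclic, so L(D) is finite; the longest accepting path visits 4 useful states, giving maximum string length 3.
Counting accepting paths from q4 by length: 2 of length 1, 6 of length 2, 4 of length 3. Total 12.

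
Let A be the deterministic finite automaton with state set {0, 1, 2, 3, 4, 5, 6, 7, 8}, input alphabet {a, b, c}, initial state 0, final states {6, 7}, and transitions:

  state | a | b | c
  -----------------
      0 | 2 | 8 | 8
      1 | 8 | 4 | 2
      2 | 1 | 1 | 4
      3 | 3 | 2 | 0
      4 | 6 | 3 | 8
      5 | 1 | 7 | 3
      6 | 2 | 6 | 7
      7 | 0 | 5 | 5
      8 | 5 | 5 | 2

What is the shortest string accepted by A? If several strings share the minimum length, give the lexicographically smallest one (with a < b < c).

aca

A breadth-first search from 0 reaches an accepting state first via the path 0 → 2 → 4 → 6 on input aca.
No string of length < 3 is accepted (BFS exhausts all shorter strings without reaching an accepting state), and aca is the lexicographically least accepting string of length 3.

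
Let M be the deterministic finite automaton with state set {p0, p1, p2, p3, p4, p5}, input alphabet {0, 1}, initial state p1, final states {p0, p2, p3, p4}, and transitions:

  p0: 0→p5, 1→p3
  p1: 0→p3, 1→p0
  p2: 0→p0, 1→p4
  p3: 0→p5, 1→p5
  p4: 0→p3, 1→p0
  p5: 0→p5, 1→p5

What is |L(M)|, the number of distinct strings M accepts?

3

The useful subgraph on states {p0, p1, p3} is acyclic, so L(M) is finite; the longest accepting path visits 3 useful states, giving maximum string length 2.
Counting accepting paths from p1 by length: 2 of length 1, 1 of length 2. Total 3.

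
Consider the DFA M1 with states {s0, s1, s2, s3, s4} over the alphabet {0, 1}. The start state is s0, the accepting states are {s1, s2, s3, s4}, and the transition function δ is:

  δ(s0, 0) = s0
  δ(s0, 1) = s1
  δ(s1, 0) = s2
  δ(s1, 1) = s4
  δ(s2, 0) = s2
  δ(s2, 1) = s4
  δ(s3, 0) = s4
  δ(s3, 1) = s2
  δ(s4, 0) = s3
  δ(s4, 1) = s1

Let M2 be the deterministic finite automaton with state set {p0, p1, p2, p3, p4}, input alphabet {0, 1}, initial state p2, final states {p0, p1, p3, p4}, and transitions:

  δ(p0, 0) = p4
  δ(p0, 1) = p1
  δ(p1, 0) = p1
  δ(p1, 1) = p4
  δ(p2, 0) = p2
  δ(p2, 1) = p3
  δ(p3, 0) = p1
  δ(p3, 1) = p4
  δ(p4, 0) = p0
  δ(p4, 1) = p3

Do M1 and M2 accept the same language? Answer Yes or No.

Exploring the product automaton M1 × M2 from the start pair (s0, p2), following both machines on each input symbol, reaches 5 state pairs: (s0, p2), (s1, p3), (s2, p1), (s4, p4), (s3, p0).
M1 accepts in {s1, s2, s3, s4} and M2 accepts in {p0, p1, p3, p4}. In every reachable pair the two components are either both accepting — (s1, p3), (s2, p1), (s4, p4), (s3, p0) — or both non-accepting, so no string is accepted by exactly one of the machines: L(M1) \ L(M2) and L(M2) \ L(M1) are both empty.
Hence every string is accepted by M1 iff it is accepted by M2, and the two languages coincide.

Yes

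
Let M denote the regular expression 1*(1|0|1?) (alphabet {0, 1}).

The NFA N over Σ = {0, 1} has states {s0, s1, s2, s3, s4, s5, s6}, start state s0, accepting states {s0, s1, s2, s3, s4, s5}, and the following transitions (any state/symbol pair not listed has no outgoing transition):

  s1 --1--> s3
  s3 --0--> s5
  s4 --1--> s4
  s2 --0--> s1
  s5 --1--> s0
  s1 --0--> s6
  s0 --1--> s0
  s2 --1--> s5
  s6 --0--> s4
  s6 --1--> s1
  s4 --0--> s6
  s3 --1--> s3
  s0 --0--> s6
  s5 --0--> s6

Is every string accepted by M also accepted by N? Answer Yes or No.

The string 0 is in L(M) but not in L(N).
So L(M) ⊄ L(N).

No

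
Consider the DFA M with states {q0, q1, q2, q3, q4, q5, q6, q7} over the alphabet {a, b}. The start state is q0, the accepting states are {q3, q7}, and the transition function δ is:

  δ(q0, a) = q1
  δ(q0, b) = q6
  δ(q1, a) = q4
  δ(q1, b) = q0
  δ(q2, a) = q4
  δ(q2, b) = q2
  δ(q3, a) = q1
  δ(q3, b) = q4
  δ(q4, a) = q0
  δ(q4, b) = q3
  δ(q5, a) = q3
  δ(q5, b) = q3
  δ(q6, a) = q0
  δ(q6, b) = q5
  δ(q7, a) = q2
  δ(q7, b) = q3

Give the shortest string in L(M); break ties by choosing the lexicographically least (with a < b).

A breadth-first search from q0 reaches an accepting state first via the path q0 → q1 → q4 → q3 on input aab.
No string of length < 3 is accepted (BFS exhausts all shorter strings without reaching an accepting state), and aab is the lexicographically least accepting string of length 3.

aab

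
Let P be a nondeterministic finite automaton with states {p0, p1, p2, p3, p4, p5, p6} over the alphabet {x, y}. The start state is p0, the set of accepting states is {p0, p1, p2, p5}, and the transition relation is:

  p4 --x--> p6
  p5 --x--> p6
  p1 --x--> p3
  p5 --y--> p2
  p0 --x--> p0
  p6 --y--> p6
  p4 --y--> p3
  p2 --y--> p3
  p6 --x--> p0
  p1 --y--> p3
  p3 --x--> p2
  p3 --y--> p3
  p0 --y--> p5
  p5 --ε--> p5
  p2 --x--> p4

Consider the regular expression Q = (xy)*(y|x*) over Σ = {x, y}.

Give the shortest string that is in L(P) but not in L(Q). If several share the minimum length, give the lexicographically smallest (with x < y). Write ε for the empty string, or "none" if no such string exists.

yy

The string yy is accepted by P but not by Q.
No shorter string lies in the difference, and yy is the lexicographically first length-2 string in L(P) \ L(Q).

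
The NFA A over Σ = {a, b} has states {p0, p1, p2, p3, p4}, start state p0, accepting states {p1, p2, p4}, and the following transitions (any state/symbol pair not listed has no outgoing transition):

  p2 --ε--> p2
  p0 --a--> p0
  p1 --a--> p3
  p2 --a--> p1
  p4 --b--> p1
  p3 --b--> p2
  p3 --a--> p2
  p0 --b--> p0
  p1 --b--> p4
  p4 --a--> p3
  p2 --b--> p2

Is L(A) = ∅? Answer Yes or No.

The states reachable from the start state are {p0}.
None of the accepting states {p1, p2, p4} is reachable, so no string is accepted and L(A) = ∅.

Yes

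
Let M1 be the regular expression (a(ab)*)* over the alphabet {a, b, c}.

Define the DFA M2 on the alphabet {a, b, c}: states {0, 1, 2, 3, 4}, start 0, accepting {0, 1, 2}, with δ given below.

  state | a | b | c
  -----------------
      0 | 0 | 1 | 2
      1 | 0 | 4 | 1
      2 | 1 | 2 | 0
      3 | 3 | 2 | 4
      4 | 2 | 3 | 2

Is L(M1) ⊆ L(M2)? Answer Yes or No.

Yes

Converting the expression M1 to a DFA (subset construction, then merging equivalent states) gives the minimal DFA with states {r0, r1, r2, r3}, start state r0, accepting states {r0, r1, r3} and transitions r0: a→r1, b→r2, c→r2; r1: a→r3, b→r2, c→r2; r2: a→r2, b→r2, c→r2; r3: a→r3, b→r1, c→r2.
Exploring the product automaton M1 × M2 from the start pair (r0, 0), following both machines on each input symbol, reaches 9 state pairs: (r0, 0), (r1, 0), (r2, 1), (r2, 2), (r3, 0), (r2, 0), (r2, 4), (r1, 1), (r2, 3).
M1 accepts in {r0, r1, r3} and M2 accepts in {0, 1, 2}. The reachable pairs whose M1-component is accepting are (r0, 0), (r1, 0), (r3, 0), (r1, 1); in each of them the M2-component is accepting too, so the product for L(M1) \ L(M2) (M1-component accepting, M2-component rejecting) has no reachable accepting pair and the difference is empty.
Hence every string in L(M1) is also in L(M2).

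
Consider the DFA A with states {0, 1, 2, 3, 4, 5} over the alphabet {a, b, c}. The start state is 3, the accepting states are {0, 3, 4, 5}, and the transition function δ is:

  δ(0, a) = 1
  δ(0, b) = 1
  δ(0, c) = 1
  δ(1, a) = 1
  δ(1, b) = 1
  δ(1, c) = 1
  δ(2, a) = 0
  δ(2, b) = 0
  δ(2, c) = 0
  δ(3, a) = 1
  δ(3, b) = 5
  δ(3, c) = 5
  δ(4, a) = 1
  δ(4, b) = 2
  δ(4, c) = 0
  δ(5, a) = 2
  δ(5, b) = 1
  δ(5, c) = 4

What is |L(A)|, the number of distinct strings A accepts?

The useful subgraph on states {0, 2, 3, 4, 5} is acyclic, so L(A) is finite; the longest accepting path visits 5 useful states, giving maximum string length 4.
Counting accepting paths from 3 by length: 1 of length 0, 2 of length 1, 2 of length 2, 8 of length 3, 6 of length 4. Total 19.

19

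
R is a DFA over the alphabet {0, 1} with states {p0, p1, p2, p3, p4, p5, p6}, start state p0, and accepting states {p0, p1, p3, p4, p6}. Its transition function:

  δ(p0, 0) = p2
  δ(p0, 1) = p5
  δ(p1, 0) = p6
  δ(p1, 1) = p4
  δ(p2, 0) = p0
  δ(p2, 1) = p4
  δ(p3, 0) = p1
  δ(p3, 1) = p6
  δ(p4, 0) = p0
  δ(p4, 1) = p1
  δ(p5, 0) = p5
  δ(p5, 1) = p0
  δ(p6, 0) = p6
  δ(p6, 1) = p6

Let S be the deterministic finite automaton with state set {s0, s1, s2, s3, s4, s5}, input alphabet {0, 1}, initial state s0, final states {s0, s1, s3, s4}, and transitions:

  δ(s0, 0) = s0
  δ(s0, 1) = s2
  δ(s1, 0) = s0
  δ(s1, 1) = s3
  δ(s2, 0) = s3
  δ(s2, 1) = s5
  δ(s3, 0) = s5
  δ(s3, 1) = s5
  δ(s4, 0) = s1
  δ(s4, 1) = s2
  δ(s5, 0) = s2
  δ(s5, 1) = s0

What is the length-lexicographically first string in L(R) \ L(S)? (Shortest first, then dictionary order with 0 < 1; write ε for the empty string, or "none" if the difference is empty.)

The string 01 is accepted by R but not by S.
No shorter string lies in the difference, and 01 is the lexicographically first length-2 string in L(R) \ L(S).

01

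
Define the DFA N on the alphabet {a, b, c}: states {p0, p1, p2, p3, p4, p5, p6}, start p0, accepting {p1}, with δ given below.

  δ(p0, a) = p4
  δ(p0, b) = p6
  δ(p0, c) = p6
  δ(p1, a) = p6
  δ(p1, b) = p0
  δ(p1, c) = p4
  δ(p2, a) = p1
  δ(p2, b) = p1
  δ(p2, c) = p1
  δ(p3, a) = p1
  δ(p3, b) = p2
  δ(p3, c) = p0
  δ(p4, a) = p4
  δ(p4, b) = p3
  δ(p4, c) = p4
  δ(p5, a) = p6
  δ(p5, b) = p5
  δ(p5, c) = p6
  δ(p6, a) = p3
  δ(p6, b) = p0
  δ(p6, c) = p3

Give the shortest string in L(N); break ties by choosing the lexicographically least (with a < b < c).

aba

A breadth-first search from p0 reaches an accepting state first via the path p0 → p4 → p3 → p1 on input aba.
No string of length < 3 is accepted (BFS exhausts all shorter strings without reaching an accepting state), and aba is the lexicographically least accepting string of length 3.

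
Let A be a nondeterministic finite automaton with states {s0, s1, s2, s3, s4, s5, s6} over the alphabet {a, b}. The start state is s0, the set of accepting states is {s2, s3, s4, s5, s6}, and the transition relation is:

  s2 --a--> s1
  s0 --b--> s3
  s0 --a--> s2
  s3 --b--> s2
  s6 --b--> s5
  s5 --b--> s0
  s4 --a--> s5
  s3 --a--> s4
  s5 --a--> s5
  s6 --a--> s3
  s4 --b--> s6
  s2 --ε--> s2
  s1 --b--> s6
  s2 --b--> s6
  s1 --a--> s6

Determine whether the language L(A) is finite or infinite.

infinite

State s2 is reachable from the start and can reach an accepting state, and it lies on the cycle s2 → s1 → s6 → s3 → s2.
Traversing that cycle any number of times yields accepted strings of unbounded length, so the language is infinite.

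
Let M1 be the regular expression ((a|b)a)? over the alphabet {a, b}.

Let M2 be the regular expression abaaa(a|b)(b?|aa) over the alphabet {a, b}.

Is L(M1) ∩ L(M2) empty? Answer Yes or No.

Converting the expression M1 to a DFA (subset construction, then merging equivalent states) gives the minimal DFA with states {r0, r1, r2, r3}, start state r0, accepting states {r0, r2} and transitions r0: a→r1, b→r1; r1: a→r2, b→r3; r2: a→r3, b→r3; r3: a→r3, b→r3.
Converting the expression M2 to a DFA (subset construction, then merging equivalent states) gives the minimal DFA with states {t0, t1, t2, t3, t4, t5, t6, t7, t8, t9}, start state t0, accepting states {t7, t9} and transitions t0: a→t1, b→t2; t1: a→t2, b→t3; t2: a→t2, b→t2; t3: a→t4, b→t2; t4: a→t5, b→t2; t5: a→t6, b→t2; t6: a→t7, b→t7; t7: a→t8, b→t9; t8: a→t9, b→t2; t9: a→t2, b→t2.
Exploring the product automaton M1 × M2 from the start pair (r0, t0), following both machines on each input symbol, reaches 12 state pairs: (r0, t0), (r1, t1), (r1, t2), (r2, t2), (r3, t3), (r3, t2), (r3, t4), (r3, t5), (r3, t6), (r3, t7), (r3, t8), (r3, t9).
M1 accepts in {r0, r2} and M2 accepts in {t7, t9}; no reachable pair has both components accepting, so no string drives both machines to acceptance simultaneously and L(M1) ∩ L(M2) = ∅.
So no string is accepted by both, and the intersection is empty.

Yes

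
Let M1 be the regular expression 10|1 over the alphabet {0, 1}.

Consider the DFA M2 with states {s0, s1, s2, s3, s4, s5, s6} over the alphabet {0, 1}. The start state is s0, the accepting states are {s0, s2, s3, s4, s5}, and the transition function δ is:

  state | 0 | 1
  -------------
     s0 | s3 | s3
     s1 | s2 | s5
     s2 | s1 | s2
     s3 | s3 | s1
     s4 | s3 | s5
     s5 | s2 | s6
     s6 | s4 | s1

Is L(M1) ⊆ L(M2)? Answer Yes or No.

Converting the expression M1 to a DFA (subset construction, then merging equivalent states) gives the minimal DFA with states {r0, r1, r2, r3}, start state r0, accepting states {r2, r3} and transitions r0: 0→r1, 1→r2; r1: 0→r1, 1→r1; r2: 0→r3, 1→r1; r3: 0→r1, 1→r1.
Exploring the product automaton M1 × M2 from the start pair (r0, s0), following both machines on each input symbol, reaches 9 state pairs: (r0, s0), (r1, s3), (r2, s3), (r1, s1), (r3, s3), (r1, s2), (r1, s5), (r1, s6), (r1, s4).
M1 accepts in {r2, r3} and M2 accepts in {s0, s2, s3, s4, s5}. The reachable pairs whose M1-component is accepting are (r2, s3), (r3, s3); in each of them the M2-component is accepting too, so the product for L(M1) \ L(M2) (M1-component accepting, M2-component rejecting) has no reachable accepting pair and the difference is empty.
Hence every string in L(M1) is also in L(M2).

Yes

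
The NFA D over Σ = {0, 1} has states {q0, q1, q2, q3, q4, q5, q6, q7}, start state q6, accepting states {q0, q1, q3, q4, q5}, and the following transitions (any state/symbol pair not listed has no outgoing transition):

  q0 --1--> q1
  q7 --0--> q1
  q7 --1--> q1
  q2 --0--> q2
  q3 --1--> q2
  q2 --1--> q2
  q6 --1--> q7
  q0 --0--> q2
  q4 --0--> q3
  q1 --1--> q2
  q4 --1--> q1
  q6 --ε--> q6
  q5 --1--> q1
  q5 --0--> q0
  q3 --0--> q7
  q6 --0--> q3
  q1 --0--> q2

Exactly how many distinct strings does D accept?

The useful subgraph on states {q1, q3, q6, q7} is acyclic, so L(D) is finite; the longest accepting path visits 4 useful states, giving maximum string length 3.
Counting accepting paths from q6 by length: 1 of length 1, 2 of length 2, 2 of length 3. Total 5.

5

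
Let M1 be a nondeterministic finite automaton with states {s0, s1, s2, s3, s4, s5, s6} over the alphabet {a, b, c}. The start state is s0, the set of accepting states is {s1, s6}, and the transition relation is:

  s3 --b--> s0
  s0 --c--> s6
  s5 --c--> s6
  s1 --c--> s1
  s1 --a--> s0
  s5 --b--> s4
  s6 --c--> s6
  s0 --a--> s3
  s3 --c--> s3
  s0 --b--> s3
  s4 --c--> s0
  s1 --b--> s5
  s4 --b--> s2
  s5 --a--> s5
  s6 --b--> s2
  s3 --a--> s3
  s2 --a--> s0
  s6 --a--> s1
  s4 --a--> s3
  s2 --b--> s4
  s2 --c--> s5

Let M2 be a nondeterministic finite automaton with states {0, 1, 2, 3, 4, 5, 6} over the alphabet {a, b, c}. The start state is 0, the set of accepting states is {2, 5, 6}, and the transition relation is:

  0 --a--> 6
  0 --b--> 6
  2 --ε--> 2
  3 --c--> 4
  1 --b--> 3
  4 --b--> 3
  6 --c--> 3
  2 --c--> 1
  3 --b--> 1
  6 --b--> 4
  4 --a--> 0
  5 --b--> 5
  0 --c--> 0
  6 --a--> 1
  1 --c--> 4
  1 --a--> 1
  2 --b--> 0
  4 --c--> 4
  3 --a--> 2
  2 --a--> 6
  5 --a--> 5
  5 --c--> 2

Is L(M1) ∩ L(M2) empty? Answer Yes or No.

No

The string ca is accepted by both M1 and M2.
Hence L(M1) ∩ L(M2) ≠ ∅.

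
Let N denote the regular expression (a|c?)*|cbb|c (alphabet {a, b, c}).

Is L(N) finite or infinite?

The expression contains a Kleene star applied to a subexpression that matches at least one nonempty string, so it matches strings of unbounded length.
Hence L(N) is infinite.

infinite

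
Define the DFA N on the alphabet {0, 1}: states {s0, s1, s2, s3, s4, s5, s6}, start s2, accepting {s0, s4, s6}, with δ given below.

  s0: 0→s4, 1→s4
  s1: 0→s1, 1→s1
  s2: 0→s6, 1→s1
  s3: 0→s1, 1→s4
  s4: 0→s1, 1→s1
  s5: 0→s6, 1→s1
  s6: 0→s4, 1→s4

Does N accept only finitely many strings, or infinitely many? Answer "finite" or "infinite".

finite

The useful states (reachable from s2 and able to reach an accepting state) are {s2, s4, s6}.
Restricted to these states the transition graph has no cycle, so every accepting path has bounded length and L is finite.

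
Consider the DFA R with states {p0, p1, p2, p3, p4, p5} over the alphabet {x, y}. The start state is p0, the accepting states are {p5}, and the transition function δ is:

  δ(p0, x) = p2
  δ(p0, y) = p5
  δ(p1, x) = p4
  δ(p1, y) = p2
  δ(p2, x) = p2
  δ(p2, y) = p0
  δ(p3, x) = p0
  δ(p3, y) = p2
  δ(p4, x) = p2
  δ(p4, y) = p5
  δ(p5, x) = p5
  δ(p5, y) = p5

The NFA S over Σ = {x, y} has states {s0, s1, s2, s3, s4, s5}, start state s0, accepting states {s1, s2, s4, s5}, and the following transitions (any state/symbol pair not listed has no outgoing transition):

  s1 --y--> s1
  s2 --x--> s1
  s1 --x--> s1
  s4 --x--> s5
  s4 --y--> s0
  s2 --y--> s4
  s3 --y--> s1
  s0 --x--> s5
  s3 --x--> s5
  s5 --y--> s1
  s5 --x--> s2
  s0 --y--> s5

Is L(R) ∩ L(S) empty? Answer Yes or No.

No

The string y is accepted by both R and S.
Hence L(R) ∩ L(S) ≠ ∅.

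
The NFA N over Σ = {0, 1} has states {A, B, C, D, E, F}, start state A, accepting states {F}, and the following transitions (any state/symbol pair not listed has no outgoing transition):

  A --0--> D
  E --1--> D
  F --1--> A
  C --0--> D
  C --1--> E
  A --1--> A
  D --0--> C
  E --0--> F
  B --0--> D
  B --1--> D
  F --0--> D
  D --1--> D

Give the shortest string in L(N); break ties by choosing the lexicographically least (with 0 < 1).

A breadth-first search from A reaches an accepting state first via the path A → D → C → E → F on input 0010.
No string of length < 4 is accepted (BFS exhausts all shorter strings without reaching an accepting state), and 0010 is the lexicographically least accepting string of length 4.

0010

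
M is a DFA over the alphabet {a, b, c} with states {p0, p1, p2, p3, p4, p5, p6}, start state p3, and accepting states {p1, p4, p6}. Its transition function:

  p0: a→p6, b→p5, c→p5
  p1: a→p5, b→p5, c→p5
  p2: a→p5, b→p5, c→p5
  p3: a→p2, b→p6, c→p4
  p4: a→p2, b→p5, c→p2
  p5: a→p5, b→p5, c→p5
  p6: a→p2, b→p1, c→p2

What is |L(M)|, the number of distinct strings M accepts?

3

The useful subgraph on states {p1, p3, p4, p6} is acyclic, so L(M) is finite; the longest accepting path visits 3 useful states, giving maximum string length 2.
Counting accepting paths from p3 by length: 2 of length 1, 1 of length 2. Total 3.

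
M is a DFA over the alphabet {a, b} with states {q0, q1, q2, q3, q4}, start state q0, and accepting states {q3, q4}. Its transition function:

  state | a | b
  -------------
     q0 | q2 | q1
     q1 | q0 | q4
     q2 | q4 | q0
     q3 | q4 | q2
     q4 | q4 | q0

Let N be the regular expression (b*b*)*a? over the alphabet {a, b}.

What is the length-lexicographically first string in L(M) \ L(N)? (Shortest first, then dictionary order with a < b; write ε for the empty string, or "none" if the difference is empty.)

aa

The string aa is accepted by M but not by N.
No shorter string lies in the difference, and aa is the lexicographically first length-2 string in L(M) \ L(N).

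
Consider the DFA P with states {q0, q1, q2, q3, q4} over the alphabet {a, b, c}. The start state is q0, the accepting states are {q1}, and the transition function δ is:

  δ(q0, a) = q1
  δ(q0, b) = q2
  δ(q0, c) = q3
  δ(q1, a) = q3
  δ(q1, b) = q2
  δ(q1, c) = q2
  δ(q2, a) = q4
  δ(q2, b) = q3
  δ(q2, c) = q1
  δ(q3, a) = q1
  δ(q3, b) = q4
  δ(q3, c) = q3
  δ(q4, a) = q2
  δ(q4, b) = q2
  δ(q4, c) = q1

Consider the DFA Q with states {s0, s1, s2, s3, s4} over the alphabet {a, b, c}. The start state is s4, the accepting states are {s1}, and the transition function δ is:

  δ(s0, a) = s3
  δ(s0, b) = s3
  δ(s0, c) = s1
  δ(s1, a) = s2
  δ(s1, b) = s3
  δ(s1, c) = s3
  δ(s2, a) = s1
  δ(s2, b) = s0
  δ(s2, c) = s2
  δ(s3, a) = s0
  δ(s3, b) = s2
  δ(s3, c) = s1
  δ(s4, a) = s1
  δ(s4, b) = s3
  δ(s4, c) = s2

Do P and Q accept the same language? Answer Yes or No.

Yes

Exploring the product automaton P × Q from the start pair (q0, s4), following both machines on each input symbol, reaches 5 state pairs: (q0, s4), (q1, s1), (q2, s3), (q3, s2), (q4, s0).
P accepts in {q1} and Q accepts in {s1}. In every reachable pair the two components are either both accepting — (q1, s1) — or both non-accepting, so no string is accepted by exactly one of the machines: L(P) \ L(Q) and L(Q) \ L(P) are both empty.
Hence every string is accepted by P iff it is accepted by Q, and the two languages coincide.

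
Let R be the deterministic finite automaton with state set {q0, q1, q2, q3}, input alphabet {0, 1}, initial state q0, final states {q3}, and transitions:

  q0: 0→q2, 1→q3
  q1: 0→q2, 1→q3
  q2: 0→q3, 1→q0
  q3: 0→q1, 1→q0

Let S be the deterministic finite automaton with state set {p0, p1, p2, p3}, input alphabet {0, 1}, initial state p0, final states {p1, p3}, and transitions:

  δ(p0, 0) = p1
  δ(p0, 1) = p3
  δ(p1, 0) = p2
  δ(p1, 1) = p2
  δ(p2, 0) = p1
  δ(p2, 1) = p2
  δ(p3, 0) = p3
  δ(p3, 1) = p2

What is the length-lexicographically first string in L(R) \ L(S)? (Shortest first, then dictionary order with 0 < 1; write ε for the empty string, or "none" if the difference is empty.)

00

The string 00 is accepted by R but not by S.
No shorter string lies in the difference, and 00 is the lexicographically first length-2 string in L(R) \ L(S).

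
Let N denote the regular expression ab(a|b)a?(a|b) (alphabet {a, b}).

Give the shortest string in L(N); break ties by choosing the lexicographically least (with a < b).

abaa

By inspection of the expression, no string of length less than 4 matches, and abaa is the lexicographically first match of length 4.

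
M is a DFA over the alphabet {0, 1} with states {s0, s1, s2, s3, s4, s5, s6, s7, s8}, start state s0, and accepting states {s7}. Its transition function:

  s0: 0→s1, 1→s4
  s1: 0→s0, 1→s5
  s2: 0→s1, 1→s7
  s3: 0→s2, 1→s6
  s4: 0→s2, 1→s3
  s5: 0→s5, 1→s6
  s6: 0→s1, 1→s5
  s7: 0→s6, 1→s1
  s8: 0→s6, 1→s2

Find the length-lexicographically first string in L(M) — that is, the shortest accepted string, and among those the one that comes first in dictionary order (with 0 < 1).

101

A breadth-first search from s0 reaches an accepting state first via the path s0 → s4 → s2 → s7 on input 101.
No string of length < 3 is accepted (BFS exhausts all shorter strings without reaching an accepting state), and 101 is the lexicographically least accepting string of length 3.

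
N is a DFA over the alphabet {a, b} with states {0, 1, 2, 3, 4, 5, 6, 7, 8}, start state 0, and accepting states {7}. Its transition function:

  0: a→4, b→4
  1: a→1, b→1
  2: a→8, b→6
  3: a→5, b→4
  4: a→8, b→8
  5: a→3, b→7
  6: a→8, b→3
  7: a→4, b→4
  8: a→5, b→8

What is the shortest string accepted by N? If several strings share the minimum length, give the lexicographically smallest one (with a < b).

aaab

A breadth-first search from 0 reaches an accepting state first via the path 0 → 4 → 8 → 5 → 7 on input aaab.
No string of length < 4 is accepted (BFS exhausts all shorter strings without reaching an accepting state), and aaab is the lexicographically least accepting string of length 4.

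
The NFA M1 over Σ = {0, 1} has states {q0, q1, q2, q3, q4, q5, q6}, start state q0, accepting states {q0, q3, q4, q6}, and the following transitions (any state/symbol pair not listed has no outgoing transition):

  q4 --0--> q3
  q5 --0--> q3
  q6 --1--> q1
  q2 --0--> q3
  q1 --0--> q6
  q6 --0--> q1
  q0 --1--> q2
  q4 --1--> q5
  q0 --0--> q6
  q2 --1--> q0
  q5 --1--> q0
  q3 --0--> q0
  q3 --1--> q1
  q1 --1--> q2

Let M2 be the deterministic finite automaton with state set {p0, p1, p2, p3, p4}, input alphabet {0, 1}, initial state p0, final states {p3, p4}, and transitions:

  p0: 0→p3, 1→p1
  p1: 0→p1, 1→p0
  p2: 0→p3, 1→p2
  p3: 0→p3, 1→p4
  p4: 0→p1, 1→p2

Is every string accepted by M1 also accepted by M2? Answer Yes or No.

No

The empty string ε is in L(M1) but not in L(M2).
So L(M1) ⊄ L(M2).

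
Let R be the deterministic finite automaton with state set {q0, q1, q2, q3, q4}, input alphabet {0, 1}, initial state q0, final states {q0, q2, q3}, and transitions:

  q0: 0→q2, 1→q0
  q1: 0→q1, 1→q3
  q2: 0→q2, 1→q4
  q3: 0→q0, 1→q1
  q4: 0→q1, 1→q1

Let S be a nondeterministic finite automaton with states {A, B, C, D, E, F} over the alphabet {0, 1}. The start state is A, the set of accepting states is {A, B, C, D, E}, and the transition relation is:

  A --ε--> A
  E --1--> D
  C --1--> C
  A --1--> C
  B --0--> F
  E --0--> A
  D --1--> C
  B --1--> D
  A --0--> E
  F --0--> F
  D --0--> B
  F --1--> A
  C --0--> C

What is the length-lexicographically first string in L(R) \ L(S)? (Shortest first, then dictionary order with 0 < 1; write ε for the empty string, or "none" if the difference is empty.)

The string 010100 is accepted by R but not by S.
No shorter string lies in the difference, and 010100 is the lexicographically first length-6 string in L(R) \ L(S).

010100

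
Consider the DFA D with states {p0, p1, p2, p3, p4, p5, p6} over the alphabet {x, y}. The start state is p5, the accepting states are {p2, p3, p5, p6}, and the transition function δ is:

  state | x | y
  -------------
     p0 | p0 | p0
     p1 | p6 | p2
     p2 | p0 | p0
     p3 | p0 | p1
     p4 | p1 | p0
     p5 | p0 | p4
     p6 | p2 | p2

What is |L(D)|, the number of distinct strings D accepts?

The useful subgraph on states {p1, p2, p4, p5, p6} is acyclic, so L(D) is finite; the longest accepting path visits 5 useful states, giving maximum string length 4.
Counting accepting paths from p5 by length: 1 of length 0, 2 of length 3, 2 of length 4. Total 5.

5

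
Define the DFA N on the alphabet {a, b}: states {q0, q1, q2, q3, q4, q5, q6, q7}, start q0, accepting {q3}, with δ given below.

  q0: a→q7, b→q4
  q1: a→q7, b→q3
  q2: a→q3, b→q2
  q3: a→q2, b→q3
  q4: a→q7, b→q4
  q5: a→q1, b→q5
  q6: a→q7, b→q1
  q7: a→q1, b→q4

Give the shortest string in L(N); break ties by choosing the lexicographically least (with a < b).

aab

A breadth-first search from q0 reaches an accepting state first via the path q0 → q7 → q1 → q3 on input aab.
No string of length < 3 is accepted (BFS exhausts all shorter strings without reaching an accepting state), and aab is the lexicographically least accepting string of length 3.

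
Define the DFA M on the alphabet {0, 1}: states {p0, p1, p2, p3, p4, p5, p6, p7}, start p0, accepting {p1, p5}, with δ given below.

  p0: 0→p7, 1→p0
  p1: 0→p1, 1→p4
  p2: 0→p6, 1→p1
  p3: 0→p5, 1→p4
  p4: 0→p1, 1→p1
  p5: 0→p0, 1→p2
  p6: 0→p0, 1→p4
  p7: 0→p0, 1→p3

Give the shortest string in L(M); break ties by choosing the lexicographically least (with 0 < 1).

010

A breadth-first search from p0 reaches an accepting state first via the path p0 → p7 → p3 → p5 on input 010.
No string of length < 3 is accepted (BFS exhausts all shorter strings without reaching an accepting state), and 010 is the lexicographically least accepting string of length 3.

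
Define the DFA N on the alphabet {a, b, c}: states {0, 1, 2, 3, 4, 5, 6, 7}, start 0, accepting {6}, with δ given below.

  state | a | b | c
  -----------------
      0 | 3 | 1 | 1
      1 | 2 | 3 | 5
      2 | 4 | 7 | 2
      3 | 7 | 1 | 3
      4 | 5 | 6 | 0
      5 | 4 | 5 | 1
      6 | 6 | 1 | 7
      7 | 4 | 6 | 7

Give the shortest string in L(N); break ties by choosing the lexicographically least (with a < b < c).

A breadth-first search from 0 reaches an accepting state first via the path 0 → 3 → 7 → 6 on input aab.
No string of length < 3 is accepted (BFS exhausts all shorter strings without reaching an accepting state), and aab is the lexicographically least accepting string of length 3.

aab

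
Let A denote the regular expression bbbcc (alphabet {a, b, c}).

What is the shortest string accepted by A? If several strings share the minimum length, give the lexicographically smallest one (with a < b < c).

bbbcc

By inspection of the expression, no string of length less than 5 matches, and bbbcc is the lexicographically first match of length 5.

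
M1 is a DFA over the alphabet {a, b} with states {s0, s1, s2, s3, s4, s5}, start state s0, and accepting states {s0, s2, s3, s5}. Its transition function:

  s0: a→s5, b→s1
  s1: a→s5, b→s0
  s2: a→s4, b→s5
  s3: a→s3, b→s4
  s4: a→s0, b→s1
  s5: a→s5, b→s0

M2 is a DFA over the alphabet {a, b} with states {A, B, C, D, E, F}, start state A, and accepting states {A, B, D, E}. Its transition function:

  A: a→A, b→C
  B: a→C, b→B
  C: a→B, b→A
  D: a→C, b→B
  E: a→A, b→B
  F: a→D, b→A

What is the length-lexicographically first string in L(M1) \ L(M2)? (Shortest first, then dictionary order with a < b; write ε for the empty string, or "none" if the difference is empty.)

The string ab is accepted by M1 but not by M2.
No shorter string lies in the difference, and ab is the lexicographically first length-2 string in L(M1) \ L(M2).

ab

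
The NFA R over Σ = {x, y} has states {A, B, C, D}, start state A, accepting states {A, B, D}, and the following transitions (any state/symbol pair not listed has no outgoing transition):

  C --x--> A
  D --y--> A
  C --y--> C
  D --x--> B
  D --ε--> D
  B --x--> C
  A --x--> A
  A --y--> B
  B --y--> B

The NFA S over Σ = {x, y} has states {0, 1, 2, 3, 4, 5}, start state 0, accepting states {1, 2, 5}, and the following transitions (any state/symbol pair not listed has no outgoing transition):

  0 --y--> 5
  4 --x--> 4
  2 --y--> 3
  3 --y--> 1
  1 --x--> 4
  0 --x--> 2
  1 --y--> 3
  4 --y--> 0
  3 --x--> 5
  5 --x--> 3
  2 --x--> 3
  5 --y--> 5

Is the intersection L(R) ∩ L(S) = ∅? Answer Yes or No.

No

The string x is accepted by both R and S.
Hence L(R) ∩ L(S) ≠ ∅.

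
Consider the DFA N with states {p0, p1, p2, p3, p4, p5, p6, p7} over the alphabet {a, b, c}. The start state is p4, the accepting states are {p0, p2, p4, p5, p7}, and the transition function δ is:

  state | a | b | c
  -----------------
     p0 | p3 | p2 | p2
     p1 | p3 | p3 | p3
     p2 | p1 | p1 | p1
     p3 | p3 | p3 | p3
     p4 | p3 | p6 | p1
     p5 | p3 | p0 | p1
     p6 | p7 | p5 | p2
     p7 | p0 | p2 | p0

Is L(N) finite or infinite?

The useful states (reachable from p4 and able to reach an accepting state) are {p0, p2, p4, p5, p6, p7}.
Restricted to these states the transition graph has no cycle, so every accepting path has bounded length and L is finite.

finite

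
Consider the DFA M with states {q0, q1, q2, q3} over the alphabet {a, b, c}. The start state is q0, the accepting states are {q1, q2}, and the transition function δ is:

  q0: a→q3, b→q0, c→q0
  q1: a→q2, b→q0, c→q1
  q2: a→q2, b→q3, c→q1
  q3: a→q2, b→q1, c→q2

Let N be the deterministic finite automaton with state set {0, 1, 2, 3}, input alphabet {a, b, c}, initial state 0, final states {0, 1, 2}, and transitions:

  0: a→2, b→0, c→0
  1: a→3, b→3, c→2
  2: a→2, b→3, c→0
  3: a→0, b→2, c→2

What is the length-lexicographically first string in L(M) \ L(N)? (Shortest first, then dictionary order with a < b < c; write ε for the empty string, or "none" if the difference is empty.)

ab

The string ab is accepted by M but not by N.
No shorter string lies in the difference, and ab is the lexicographically first length-2 string in L(M) \ L(N).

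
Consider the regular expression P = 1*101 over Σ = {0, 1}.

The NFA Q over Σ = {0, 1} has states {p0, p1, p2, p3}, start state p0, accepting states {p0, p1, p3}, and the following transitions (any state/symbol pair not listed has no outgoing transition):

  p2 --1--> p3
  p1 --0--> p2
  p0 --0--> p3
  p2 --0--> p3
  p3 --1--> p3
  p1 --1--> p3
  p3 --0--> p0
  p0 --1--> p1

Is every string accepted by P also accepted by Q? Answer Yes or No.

Yes

Converting the expression P to a DFA (subset construction, then merging equivalent states) gives the minimal DFA with states {r0, r1, r2, r3, r4}, start state r0, accepting states {r4} and transitions r0: 0→r1, 1→r2; r1: 0→r1, 1→r1; r2: 0→r3, 1→r2; r3: 0→r1, 1→r4; r4: 0→r1, 1→r1.
Exploring the product automaton P × Q from the start pair (r0, p0), following both machines on each input symbol, reaches 11 state pairs: (r0, p0), (r1, p3), (r2, p1), (r1, p0), (r3, p2), (r2, p3), (r1, p1), (r4, p3), (r3, p0), (r1, p2), (r4, p1).
P accepts in {r4} and Q accepts in {p0, p1, p3}. The reachable pairs whose P-component is accepting are (r4, p3), (r4, p1); in each of them the Q-component is accepting too, so the product for L(P) \ L(Q) (P-component accepting, Q-component rejecting) has no reachable accepting pair and the difference is empty.
Hence every string in L(P) is also in L(Q).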